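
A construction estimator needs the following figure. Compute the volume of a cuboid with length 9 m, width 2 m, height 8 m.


Shape: rectangular prism
l = 9 m, w = 2 m, h = 8 m
Formula: V = l * w * h
V = 9 * 2 * 8
V = 18 * 8
V = 144
144 m^3


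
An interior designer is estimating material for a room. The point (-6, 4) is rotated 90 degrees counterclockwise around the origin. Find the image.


Transformation: rotation about the origin
Original point: (-6, 4)
Rule for 90 deg counterclockwise: (x, y) -> (-y, x)
Apply: (-6, 4) -> (-4, -6)
(-4, -6)


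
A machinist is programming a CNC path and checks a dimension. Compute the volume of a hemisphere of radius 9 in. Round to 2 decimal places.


Shape: hemisphere (half of a sphere)
Radius r = 9 in
Formula: V = (1/2) * (4/3) * pi * r^3 = (2/3) * pi * r^3
r^3 = 729
(2/3) * 729 = 486
V = 486 * pi
V = 1526.81
1526.81 in^3


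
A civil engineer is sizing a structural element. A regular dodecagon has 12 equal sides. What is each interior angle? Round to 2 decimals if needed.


Shape: regular dodecagon (12 sides)
Formula: interior angle = (n - 2) * 180 / n
(n - 2) = 10
(n - 2) * 180 = 1800
angle = 1800 / 12
angle = 150
150 degrees


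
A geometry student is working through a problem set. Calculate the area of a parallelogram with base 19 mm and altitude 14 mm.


Shape: parallelogram
Base b = 19 mm, Height h = 14 mm
Formula: A = b * h
A = 19 * 14
A = 266
266 mm^2


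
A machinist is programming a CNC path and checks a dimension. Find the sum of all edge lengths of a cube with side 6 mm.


Shape: cube
Side s = 6 mm
A cube has 12 edges, all equal.
Formula: total edge length = 12 * s
Total = 12 * 6
Total = 72
72 mm


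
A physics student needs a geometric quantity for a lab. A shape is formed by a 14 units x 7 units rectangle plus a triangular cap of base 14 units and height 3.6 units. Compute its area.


Composite shape: rectangle + triangle
Rectangle area = 14 * 7 = 98
Triangle area = 0.5 * 14 * 3.6 = 25.2
Total = 98 + 25.2
Total = 123.2
123.2 units^2


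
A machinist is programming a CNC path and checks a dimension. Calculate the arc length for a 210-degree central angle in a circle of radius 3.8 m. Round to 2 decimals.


Shape: circular arc
Radius r = 3.8 m, Angle = 210 degrees
Formula: L = (angle/360) * 2 * pi * r
2 * pi * r = 7.6 * pi
L = (210/360) * 7.6 * pi
L = 4.433333 * pi
L = 13.93
13.93 m


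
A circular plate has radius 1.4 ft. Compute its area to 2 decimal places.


Shape: circle
Radius r = 1.4 ft
Formula: A = pi * r^2
r^2 = 1.4^2 = 1.96
A = pi * 1.96
A = 6.16
6.16 ft^2


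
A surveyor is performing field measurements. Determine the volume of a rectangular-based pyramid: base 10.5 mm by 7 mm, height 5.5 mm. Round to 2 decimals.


Shape: rectangular pyramid
Base: 10.5 mm x 7 mm, Height h = 5.5 mm
Formula: V = (1/3) * base_area * h
base_area = 10.5 * 7 = 73.5
base_area * h = 73.5 * 5.5 = 404.25
V = 404.25 / 3
V = 134.75
134.75 mm^3


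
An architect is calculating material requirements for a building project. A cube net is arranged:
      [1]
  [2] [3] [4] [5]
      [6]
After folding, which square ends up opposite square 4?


Net: cross layout. Take square 3 as the base (bottom).
Fold the four squares in the horizontal row up around 3: 2 -> left, 4 -> right, 5 wraps to the top.
Fold 1 and 6 up from 3: 1 -> back, 6 -> front.
Opposite pairs are therefore: (1, 6), (2, 4), (3, 5).
Face 4 is opposite face 2.
face 2


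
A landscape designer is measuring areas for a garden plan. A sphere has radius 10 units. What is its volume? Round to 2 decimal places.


Shape: sphere
Radius r = 10 units
Formula: V = (4/3) * pi * r^3
r^3 = 1000
(4/3) * 1000 = 1333.333333
V = 1333.333333 * pi
V = 4188.79
4188.79 units^3


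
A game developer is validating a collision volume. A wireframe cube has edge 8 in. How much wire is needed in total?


Shape: cube
Side s = 8 in
A cube has 12 edges, all equal.
Formula: total edge length = 12 * s
Total = 12 * 8
Total = 96
96 in


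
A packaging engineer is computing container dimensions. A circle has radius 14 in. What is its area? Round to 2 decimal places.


Shape: circle
Radius r = 14 in
Formula: A = pi * r^2
r^2 = 14^2 = 196
A = pi * 196
A = 615.75
615.75 in^2


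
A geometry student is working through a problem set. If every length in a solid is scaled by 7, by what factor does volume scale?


Linear scale factor k = 7
Rule: under a linear scaling by k, volumes scale by k^3.
k^3 = 7 * 7 * 7
k^3 = 49 * 7
k^3 = 343
Volume scales by a factor of 343.
343 (dimensionless)


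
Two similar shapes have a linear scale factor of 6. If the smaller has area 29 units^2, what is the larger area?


Linear scale factor k = 6
Original area = 29 units^2
Rule: under a linear scaling by k, areas scale by k^2.
k^2 = 6^2 = 36
New area = 29 * 36
New area = 1044
1044 units^2


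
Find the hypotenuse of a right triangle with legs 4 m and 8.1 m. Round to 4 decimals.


Shape: right triangle
Legs a = 4 m, b = 8.1 m
Formula: c = sqrt(a^2 + b^2)
a^2 = 16, b^2 = 65.61
a^2 + b^2 = 81.61
c = sqrt(81.61)
c = 9.0338
9.0338 m


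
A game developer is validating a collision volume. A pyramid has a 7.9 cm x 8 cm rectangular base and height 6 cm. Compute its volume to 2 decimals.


Shape: rectangular pyramid
Base: 7.9 cm x 8 cm, Height h = 6 cm
Formula: V = (1/3) * base_area * h
base_area = 7.9 * 8 = 63.2
base_area * h = 63.2 * 6 = 379.2
V = 379.2 / 3
V = 126.4
126.4 cm^3


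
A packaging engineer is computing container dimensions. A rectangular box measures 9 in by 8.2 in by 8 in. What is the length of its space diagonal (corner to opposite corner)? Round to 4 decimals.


Shape: rectangular box (space diagonal)
l = 9 in, w = 8.2 in, h = 8 in
Visualize: the diagonal of the base, then a right triangle with that diagonal and the height.
Formula: d = sqrt(l^2 + w^2 + h^2)
l^2 + w^2 + h^2 = 81 + 67.24 + 64 = 212.24
d = sqrt(212.24)
d = 14.5685
14.5685 in


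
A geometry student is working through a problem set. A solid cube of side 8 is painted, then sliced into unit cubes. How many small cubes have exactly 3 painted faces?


Large cube: 8 x 8 x 8, cut into unit cubes.
Cubes with 3 painted faces are at the corners. A cube always has 8 corners.
Count = 8
8 unit cubes


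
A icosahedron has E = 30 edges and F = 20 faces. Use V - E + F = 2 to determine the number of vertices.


Polyhedron: icosahedron
Euler's formula for convex polyhedra: V - E + F = 2
Given: E = 30 edges and F = 20 faces
Solve for V:
V = 2 + E - F = 2 + 30 - 20 = 12
12 vertices


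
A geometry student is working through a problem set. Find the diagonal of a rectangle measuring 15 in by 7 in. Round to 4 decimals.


Shape: rectangle (diagonal via Pythagoras)
Sides: 15 in and 7 in
Formula: d = sqrt(l^2 + w^2)
l^2 = 225, w^2 = 49
l^2 + w^2 = 274
d = sqrt(274)
d = 16.5529
16.5529 in


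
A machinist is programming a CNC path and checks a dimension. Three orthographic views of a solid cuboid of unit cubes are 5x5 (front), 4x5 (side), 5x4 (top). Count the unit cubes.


Orthographic views of a solid rectangular block:
Front view 5 x 5 -> length = 5, height = 5
Side view 4 x 5 -> width = 4, height = 5 (consistent)
Top view 5 x 4 -> confirms length = 5, width = 4
The block is 5 x 4 x 5.
Total unit cubes = 5 * 4 * 5 = 100
100 unit cubes


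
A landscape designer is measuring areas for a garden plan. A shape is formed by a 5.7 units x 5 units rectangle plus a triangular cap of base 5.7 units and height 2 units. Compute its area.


Composite shape: rectangle + triangle
Rectangle area = 5.7 * 5 = 28.5
Triangle area = 0.5 * 5.7 * 2 = 5.7
Total = 28.5 + 5.7
Total = 34.2
34.2 units^2


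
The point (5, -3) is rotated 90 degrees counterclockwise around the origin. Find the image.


Transformation: rotation about the origin
Original point: (5, -3)
Rule for 90 deg counterclockwise: (x, y) -> (-y, x)
Apply: (5, -3) -> (3, 5)
(3, 5)


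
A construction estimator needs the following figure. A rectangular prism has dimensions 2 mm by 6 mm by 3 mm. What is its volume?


Shape: rectangular prism
l = 2 mm, w = 6 mm, h = 3 mm
Formula: V = l * w * h
V = 2 * 6 * 3
V = 12 * 3
V = 36
36 mm^3


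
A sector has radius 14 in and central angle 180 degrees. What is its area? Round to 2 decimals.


Shape: circular sector
Radius r = 14 in, Angle = 180 degrees
Formula: A = (angle/360) * pi * r^2
r^2 = 196
Fraction of circle = 180/360
A = (180/360) * pi * 196
A = 98 * pi
A = 307.88
307.88 in^2


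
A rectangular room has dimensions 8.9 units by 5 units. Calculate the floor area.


Shape: rectangle
Length l = 8.9 units, Width w = 5 units
Formula: A = l * w
A = 8.9 * 5
A = 44.5
44.5 units^2


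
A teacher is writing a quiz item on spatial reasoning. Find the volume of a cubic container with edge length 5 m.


Shape: cube
Side s = 5 m
Formula: V = s^3
V = 5 * 5 * 5
V = 25 * 5
V = 125
125 m^3


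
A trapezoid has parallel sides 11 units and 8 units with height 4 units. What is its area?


Shape: trapezoid
Parallel sides a = 11 units, b = 8 units; Height h = 4 units
Formula: A = (a + b) * h / 2
a + b = 11 + 8 = 19
A = 19 * 4 / 2
A = 76 / 2
A = 38
38 units^2


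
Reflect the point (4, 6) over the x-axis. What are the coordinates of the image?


Transformation: reflection
Original point: (4, 6)
Rule for reflection over the x-axis: (x, y) -> (x, -y)
Apply: (4, 6) -> (4, -6)
(4, -6)


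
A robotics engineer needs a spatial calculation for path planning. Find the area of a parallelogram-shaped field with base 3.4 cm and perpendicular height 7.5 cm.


Shape: parallelogram
Base b = 3.4 cm, Height h = 7.5 cm
Formula: A = b * h
A = 3.4 * 7.5
A = 25.5
25.5 cm^2


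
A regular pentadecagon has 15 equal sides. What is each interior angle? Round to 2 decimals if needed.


Shape: regular pentadecagon (15 sides)
Formula: interior angle = (n - 2) * 180 / n
(n - 2) = 13
(n - 2) * 180 = 2340
angle = 2340 / 15
angle = 156
156 degrees


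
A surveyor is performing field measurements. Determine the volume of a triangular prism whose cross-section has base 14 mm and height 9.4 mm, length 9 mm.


Shape: triangular prism
Triangle base = 14 mm, triangle height = 9.4 mm, prism length L = 9 mm
Formula: V = (1/2 * b * h_tri) * L
Cross-section area = 0.5 * 14 * 9.4 = 65.8
V = 65.8 * 9
V = 592.2
592.2 mm^3


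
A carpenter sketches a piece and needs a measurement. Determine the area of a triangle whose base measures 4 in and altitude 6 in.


Shape: triangle
Base b = 4 in, Height h = 6 in
Formula: A = (1/2) * b * h
A = 0.5 * 4 * 6
A = 0.5 * 24
A = 12
12 in^2


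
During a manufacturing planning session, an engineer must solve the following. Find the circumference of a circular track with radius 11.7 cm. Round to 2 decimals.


Shape: circle
Radius r = 11.7 cm
Formula: C = 2 * pi * r
C = 2 * pi * 11.7
C = 23.4 * pi
C = 73.51
73.51 cm


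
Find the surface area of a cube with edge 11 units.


Shape: cube
Side s = 11 units
A cube has 6 square faces.
Formula: SA = 6 * s^2
s^2 = 121
SA = 6 * 121
SA = 726
726 units^2


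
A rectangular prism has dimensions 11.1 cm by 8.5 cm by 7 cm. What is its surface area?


Shape: rectangular prism
l = 11.1 cm, w = 8.5 cm, h = 7 cm
Formula: SA = 2(lw + lh + wh)
lw = 94.35, lh = 77.7, wh = 59.5
lw + lh + wh = 231.55
SA = 2 * 231.55
SA = 463.1
463.1 cm^2


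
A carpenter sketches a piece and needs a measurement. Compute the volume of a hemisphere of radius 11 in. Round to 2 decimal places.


Shape: hemisphere (half of a sphere)
Radius r = 11 in
Formula: V = (1/2) * (4/3) * pi * r^3 = (2/3) * pi * r^3
r^3 = 1331
(2/3) * 1331 = 887.333333
V = 887.333333 * pi
V = 2787.64
2787.64 in^3


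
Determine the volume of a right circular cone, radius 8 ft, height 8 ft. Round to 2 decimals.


Shape: cone
Radius r = 8 ft, Height h = 8 ft
Formula: V = (1/3) * pi * r^2 * h
r^2 = 64
pi * r^2 * h = pi * 64 * 8 = 512 * pi
V = 512 * pi / 3
V = 536.17
536.17 ft^3


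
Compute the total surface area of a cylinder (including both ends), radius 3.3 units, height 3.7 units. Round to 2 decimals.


Shape: closed cylinder
Radius r = 3.3 units, Height h = 3.7 units
Formula: SA = 2*pi*r^2 + 2*pi*r*h = 2*pi*r*(r + h)
r + h = 7
2 * r * (r + h) = 2 * 3.3 * 7 = 46.2
SA = 46.2 * pi
SA = 145.14
145.14 units^2


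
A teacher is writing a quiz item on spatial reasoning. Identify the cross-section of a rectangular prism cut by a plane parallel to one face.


Solid: rectangular prism
Cutting plane: parallel to one face
Visualize the intersection of the plane with the solid's surface.
The boundary of the cut region is a rectangle.
rectangle


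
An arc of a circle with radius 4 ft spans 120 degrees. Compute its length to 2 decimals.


Shape: circular arc
Radius r = 4 ft, Angle = 120 degrees
Formula: L = (angle/360) * 2 * pi * r
2 * pi * r = 8 * pi
L = (120/360) * 8 * pi
L = 2.666667 * pi
L = 8.38
8.38 ft


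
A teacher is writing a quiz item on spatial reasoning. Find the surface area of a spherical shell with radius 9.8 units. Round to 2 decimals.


Shape: sphere
Radius r = 9.8 units
Formula: SA = 4 * pi * r^2
r^2 = 96.04
SA = 4 * pi * 96.04
SA = 384.16 * pi
SA = 1206.87
1206.87 units^2


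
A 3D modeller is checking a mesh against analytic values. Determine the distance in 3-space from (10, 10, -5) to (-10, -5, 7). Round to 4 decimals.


3D distance between two points
P1 = (10, 10, -5), P2 = (-10, -5, 7)
Formula: d = sqrt((x2-x1)^2 + (y2-y1)^2 + (z2-z1)^2)
dx = -10 - 10 = -20
dy = -5 - 10 = -15
dz = 7 - -5 = 12
dx^2 + dy^2 + dz^2 = 400 + 225 + 144 = 769
d = sqrt(769)
d = 27.7308
27.7308 units


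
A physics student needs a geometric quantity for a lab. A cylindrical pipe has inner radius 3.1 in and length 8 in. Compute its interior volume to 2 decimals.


Shape: cylinder
Radius r = 3.1 in, Height h = 8 in
Formula: V = pi * r^2 * h
r^2 = 9.61
V = pi * 9.61 * 8
V = 76.88 * pi
V = 241.53
241.53 in^3


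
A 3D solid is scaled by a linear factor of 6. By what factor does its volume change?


Linear scale factor k = 6
Rule: under a linear scaling by k, volumes scale by k^3.
k^3 = 6 * 6 * 6
k^3 = 36 * 6
k^3 = 216
Volume scales by a factor of 216.
216 (dimensionless)


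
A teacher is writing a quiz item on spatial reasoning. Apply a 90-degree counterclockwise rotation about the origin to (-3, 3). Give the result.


Transformation: rotation about the origin
Original point: (-3, 3)
Rule for 90 deg counterclockwise: (x, y) -> (-y, x)
Apply: (-3, 3) -> (-3, -3)
(-3, -3)


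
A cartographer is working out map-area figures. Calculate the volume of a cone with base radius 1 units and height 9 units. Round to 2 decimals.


Shape: cone
Radius r = 1 units, Height h = 9 units
Formula: V = (1/3) * pi * r^2 * h
r^2 = 1
pi * r^2 * h = pi * 1 * 9 = 9 * pi
V = 9 * pi / 3
V = 9.42
9.42 units^3


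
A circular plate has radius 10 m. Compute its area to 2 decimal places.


Shape: circle
Radius r = 10 m
Formula: A = pi * r^2
r^2 = 10^2 = 100
A = pi * 100
A = 314.16
314.16 m^2


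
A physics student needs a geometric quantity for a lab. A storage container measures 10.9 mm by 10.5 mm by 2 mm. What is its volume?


Shape: rectangular prism
l = 10.9 mm, w = 10.5 mm, h = 2 mm
Formula: V = l * w * h
V = 10.9 * 10.5 * 2
V = 114.45 * 2
V = 228.9
228.9 mm^3


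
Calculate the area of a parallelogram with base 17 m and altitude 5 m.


Shape: parallelogram
Base b = 17 m, Height h = 5 m
Formula: A = b * h
A = 17 * 5
A = 85
85 m^2


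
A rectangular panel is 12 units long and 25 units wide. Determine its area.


Shape: rectangle
Length l = 12 units, Width w = 25 units
Formula: A = l * w
A = 12 * 25
A = 300
300 units^2


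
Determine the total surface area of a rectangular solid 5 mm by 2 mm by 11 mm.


Shape: rectangular prism
l = 5 mm, w = 2 mm, h = 11 mm
Formula: SA = 2(lw + lh + wh)
lw = 10, lh = 55, wh = 22
lw + lh + wh = 87
SA = 2 * 87
SA = 174
174 mm^2


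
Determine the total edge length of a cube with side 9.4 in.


Shape: cube
Side s = 9.4 in
A cube has 12 edges, all equal.
Formula: total edge length = 12 * s
Total = 12 * 9.4
Total = 112.8
112.8 in


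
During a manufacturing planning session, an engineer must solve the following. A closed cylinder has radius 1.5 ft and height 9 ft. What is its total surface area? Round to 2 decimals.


Shape: closed cylinder
Radius r = 1.5 ft, Height h = 9 ft
Formula: SA = 2*pi*r^2 + 2*pi*r*h = 2*pi*r*(r + h)
r + h = 10.5
2 * r * (r + h) = 2 * 1.5 * 10.5 = 31.5
SA = 31.5 * pi
SA = 98.96
98.96 ft^2


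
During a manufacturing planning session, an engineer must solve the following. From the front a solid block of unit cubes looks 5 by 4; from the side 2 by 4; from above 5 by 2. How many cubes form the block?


Orthographic views of a solid rectangular block:
Front view 5 x 4 -> length = 5, height = 4
Side view 2 x 4 -> width = 2, height = 4 (consistent)
Top view 5 x 2 -> confirms length = 5, width = 2
The block is 5 x 2 x 4.
Total unit cubes = 5 * 2 * 4 = 40
40 unit cubes


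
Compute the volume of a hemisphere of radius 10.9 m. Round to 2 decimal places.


Shape: hemisphere (half of a sphere)
Radius r = 10.9 m
Formula: V = (1/2) * (4/3) * pi * r^3 = (2/3) * pi * r^3
r^3 = 1295.029
(2/3) * 1295.029 = 863.352667
V = 863.352667 * pi
V = 2712.3
2712.3 m^3


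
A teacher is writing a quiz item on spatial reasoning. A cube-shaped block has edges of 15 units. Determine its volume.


Shape: cube
Side s = 15 units
Formula: V = s^3
V = 15 * 15 * 15
V = 225 * 15
V = 3375
3375 units^3


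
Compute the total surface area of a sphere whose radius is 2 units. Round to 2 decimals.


Shape: sphere
Radius r = 2 units
Formula: SA = 4 * pi * r^2
r^2 = 4
SA = 4 * pi * 4
SA = 16 * pi
SA = 50.27
50.27 units^2


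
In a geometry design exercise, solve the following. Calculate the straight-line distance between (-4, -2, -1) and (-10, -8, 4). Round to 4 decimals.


3D distance between two points
P1 = (-4, -2, -1), P2 = (-10, -8, 4)
Formula: d = sqrt((x2-x1)^2 + (y2-y1)^2 + (z2-z1)^2)
dx = -10 - -4 = -6
dy = -8 - -2 = -6
dz = 4 - -1 = 5
dx^2 + dy^2 + dz^2 = 36 + 36 + 25 = 97
d = sqrt(97)
d = 9.8489
9.8489 units


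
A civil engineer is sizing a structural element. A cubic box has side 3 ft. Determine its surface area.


Shape: cube
Side s = 3 ft
A cube has 6 square faces.
Formula: SA = 6 * s^2
s^2 = 9
SA = 6 * 9
SA = 54
54 ft^2


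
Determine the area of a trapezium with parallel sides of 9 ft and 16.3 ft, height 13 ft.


Shape: trapezoid
Parallel sides a = 9 ft, b = 16.3 ft; Height h = 13 ft
Formula: A = (a + b) * h / 2
a + b = 9 + 16.3 = 25.3
A = 25.3 * 13 / 2
A = 328.9 / 2
A = 164.45
164.45 ft^2


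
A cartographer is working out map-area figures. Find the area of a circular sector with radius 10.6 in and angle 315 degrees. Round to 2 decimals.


Shape: circular sector
Radius r = 10.6 in, Angle = 315 degrees
Formula: A = (angle/360) * pi * r^2
r^2 = 112.36
Fraction of circle = 315/360
A = (315/360) * pi * 112.36
A = 98.315 * pi
A = 308.87
308.87 in^2


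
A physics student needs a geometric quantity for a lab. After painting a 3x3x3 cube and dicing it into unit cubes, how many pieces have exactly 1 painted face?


Large cube: 3 x 3 x 3, cut into unit cubes.
n = 3, so n - 2 = 1
Cubes with 1 painted face lie in the interior of each face.
A cube has 6 faces; each contributes (n - 2)^2 = 1 such cubes.
Count = 6 * 1 = 6
6 unit cubes


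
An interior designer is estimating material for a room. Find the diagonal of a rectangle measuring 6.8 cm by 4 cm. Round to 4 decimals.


Shape: rectangle (diagonal via Pythagoras)
Sides: 6.8 cm and 4 cm
Formula: d = sqrt(l^2 + w^2)
l^2 = 46.24, w^2 = 16
l^2 + w^2 = 62.24
d = sqrt(62.24)
d = 7.8892
7.8892 cm


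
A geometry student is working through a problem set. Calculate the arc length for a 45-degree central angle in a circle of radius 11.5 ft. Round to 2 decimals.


Shape: circular arc
Radius r = 11.5 ft, Angle = 45 degrees
Formula: L = (angle/360) * 2 * pi * r
2 * pi * r = 23 * pi
L = (45/360) * 23 * pi
L = 2.875 * pi
L = 9.03
9.03 ft


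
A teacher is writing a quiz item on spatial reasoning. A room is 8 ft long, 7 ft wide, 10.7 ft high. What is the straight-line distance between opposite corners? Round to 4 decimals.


Shape: rectangular box (space diagonal)
l = 8 ft, w = 7 ft, h = 10.7 ft
Visualize: the diagonal of the base, then a right triangle with that diagonal and the height.
Formula: d = sqrt(l^2 + w^2 + h^2)
l^2 + w^2 + h^2 = 64 + 49 + 114.49 = 227.49
d = sqrt(227.49)
d = 15.0828
15.0828 ft


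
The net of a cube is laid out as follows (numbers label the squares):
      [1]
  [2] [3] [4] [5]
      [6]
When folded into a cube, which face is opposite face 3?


Net: cross layout. Take square 3 as the base (bottom).
Fold the four squares in the horizontal row up around 3: 2 -> left, 4 -> right, 5 wraps to the top.
Fold 1 and 6 up from 3: 1 -> back, 6 -> front.
Opposite pairs are therefore: (1, 6), (2, 4), (3, 5).
Face 3 is opposite face 5.
face 5


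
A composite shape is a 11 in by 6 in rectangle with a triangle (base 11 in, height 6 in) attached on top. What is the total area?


Composite shape: rectangle + triangle
Rectangle area = 11 * 6 = 66
Triangle area = 0.5 * 11 * 6 = 33
Total = 66 + 33
Total = 99
99 in^2


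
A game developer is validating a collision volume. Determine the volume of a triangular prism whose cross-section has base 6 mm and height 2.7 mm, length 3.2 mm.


Shape: triangular prism
Triangle base = 6 mm, triangle height = 2.7 mm, prism length L = 3.2 mm
Formula: V = (1/2 * b * h_tri) * L
Cross-section area = 0.5 * 6 * 2.7 = 8.1
V = 8.1 * 3.2
V = 25.92
25.92 mm^3


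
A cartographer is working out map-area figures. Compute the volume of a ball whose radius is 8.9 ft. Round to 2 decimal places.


Shape: sphere
Radius r = 8.9 ft
Formula: V = (4/3) * pi * r^3
r^3 = 704.969
(4/3) * 704.969 = 939.958667
V = 939.958667 * pi
V = 2952.97
2952.97 ft^3


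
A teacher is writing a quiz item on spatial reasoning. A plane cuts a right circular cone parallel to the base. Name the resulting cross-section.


Solid: right circular cone
Cutting plane: parallel to the base
Visualize the intersection of the plane with the solid's surface.
The boundary of the cut region is a circle.
circle


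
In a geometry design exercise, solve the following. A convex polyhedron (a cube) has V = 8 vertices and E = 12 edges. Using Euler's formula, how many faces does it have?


Polyhedron: cube
Euler's formula for convex polyhedra: V - E + F = 2
Given: V = 8 vertices and E = 12 edges
Solve for F:
F = 2 + E - V = 2 + 12 - 8 = 6
6 faces


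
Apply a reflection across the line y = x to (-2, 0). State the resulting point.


Transformation: reflection
Original point: (-2, 0)
Rule for reflection over y = x: (x, y) -> (y, x)
Apply: (-2, 0) -> (0, -2)
(0, -2)


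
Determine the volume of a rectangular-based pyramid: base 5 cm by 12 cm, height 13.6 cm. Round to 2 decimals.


Shape: rectangular pyramid
Base: 5 cm x 12 cm, Height h = 13.6 cm
Formula: V = (1/3) * base_area * h
base_area = 5 * 12 = 60
base_area * h = 60 * 13.6 = 816
V = 816 / 3
V = 272
272 cm^3


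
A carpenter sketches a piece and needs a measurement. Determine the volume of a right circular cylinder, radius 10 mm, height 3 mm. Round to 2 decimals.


Shape: cylinder
Radius r = 10 mm, Height h = 3 mm
Formula: V = pi * r^2 * h
r^2 = 100
V = pi * 100 * 3
V = 300 * pi
V = 942.48
942.48 mm^3


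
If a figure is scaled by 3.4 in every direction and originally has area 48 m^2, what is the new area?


Linear scale factor k = 3.4
Original area = 48 m^2
Rule: under a linear scaling by k, areas scale by k^2.
k^2 = 3.4^2 = 11.56
New area = 48 * 11.56
New area = 554.88
554.88 m^2


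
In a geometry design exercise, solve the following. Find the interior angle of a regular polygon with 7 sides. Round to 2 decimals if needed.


Shape: regular heptagon (7 sides)
Formula: interior angle = (n - 2) * 180 / n
(n - 2) = 5
(n - 2) * 180 = 900
angle = 900 / 7
angle = 128.57
128.57 degrees


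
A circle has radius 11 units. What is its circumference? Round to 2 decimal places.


Shape: circle
Radius r = 11 units
Formula: C = 2 * pi * r
C = 2 * pi * 11
C = 22 * pi
C = 69.12
69.12 units


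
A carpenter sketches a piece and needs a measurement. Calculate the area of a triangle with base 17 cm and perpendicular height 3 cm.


Shape: triangle
Base b = 17 cm, Height h = 3 cm
Formula: A = (1/2) * b * h
A = 0.5 * 17 * 3
A = 0.5 * 51
A = 25.5
25.5 cm^2


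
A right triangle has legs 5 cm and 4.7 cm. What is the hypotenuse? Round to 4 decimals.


Shape: right triangle
Legs a = 5 cm, b = 4.7 cm
Formula: c = sqrt(a^2 + b^2)
a^2 = 25, b^2 = 22.09
a^2 + b^2 = 47.09
c = sqrt(47.09)
c = 6.8622
6.8622 cm


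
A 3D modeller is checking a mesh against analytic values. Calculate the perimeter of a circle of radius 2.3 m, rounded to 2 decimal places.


Shape: circle
Radius r = 2.3 m
Formula: C = 2 * pi * r
C = 2 * pi * 2.3
C = 4.6 * pi
C = 14.45
14.45 m


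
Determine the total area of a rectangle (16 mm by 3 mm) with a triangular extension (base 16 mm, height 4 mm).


Composite shape: rectangle + triangle
Rectangle area = 16 * 3 = 48
Triangle area = 0.5 * 16 * 4 = 32
Total = 48 + 32
Total = 80
80 mm^2


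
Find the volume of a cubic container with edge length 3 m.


Shape: cube
Side s = 3 m
Formula: V = s^3
V = 3 * 3 * 3
V = 9 * 3
V = 27
27 m^3


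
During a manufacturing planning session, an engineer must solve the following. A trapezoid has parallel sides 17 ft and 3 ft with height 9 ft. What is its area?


Shape: trapezoid
Parallel sides a = 17 ft, b = 3 ft; Height h = 9 ft
Formula: A = (a + b) * h / 2
a + b = 17 + 3 = 20
A = 20 * 9 / 2
A = 180 / 2
A = 90
90 ft^2


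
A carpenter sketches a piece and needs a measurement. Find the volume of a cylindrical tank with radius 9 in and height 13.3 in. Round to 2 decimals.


Shape: cylinder
Radius r = 9 in, Height h = 13.3 in
Formula: V = pi * r^2 * h
r^2 = 81
V = pi * 81 * 13.3
V = 1077.3 * pi
V = 3384.44
3384.44 in^3


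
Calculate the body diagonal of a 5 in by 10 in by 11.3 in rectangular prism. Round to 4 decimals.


Shape: rectangular box (space diagonal)
l = 5 in, w = 10 in, h = 11.3 in
Visualize: the diagonal of the base, then a right triangle with that diagonal and the height.
Formula: d = sqrt(l^2 + w^2 + h^2)
l^2 + w^2 + h^2 = 25 + 100 + 127.69 = 252.69
d = sqrt(252.69)
d = 15.8962
15.8962 in


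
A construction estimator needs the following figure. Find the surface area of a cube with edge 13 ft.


Shape: cube
Side s = 13 ft
A cube has 6 square faces.
Formula: SA = 6 * s^2
s^2 = 169
SA = 6 * 169
SA = 1014
1014 ft^2


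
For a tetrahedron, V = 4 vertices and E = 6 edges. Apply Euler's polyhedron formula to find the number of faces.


Polyhedron: tetrahedron
Euler's formula for convex polyhedra: V - E + F = 2
Given: V = 4 vertices and E = 6 edges
Solve for F:
F = 2 + E - V = 2 + 6 - 4 = 4
4 faces


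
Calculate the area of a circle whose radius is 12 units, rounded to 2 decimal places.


Shape: circle
Radius r = 12 units
Formula: A = pi * r^2
r^2 = 12^2 = 144
A = pi * 144
A = 452.39
452.39 units^2


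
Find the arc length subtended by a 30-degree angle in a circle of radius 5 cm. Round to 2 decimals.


Shape: circular arc
Radius r = 5 cm, Angle = 30 degrees
Formula: L = (angle/360) * 2 * pi * r
2 * pi * r = 10 * pi
L = (30/360) * 10 * pi
L = 0.833333 * pi
L = 2.62
2.62 cm


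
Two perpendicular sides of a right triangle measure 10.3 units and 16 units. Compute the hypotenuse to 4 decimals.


Shape: right triangle
Legs a = 10.3 units, b = 16 units
Formula: c = sqrt(a^2 + b^2)
a^2 = 106.09, b^2 = 256
a^2 + b^2 = 362.09
c = sqrt(362.09)
c = 19.0287
19.0287 units


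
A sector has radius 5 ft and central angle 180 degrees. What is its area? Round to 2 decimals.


Shape: circular sector
Radius r = 5 ft, Angle = 180 degrees
Formula: A = (angle/360) * pi * r^2
r^2 = 25
Fraction of circle = 180/360
A = (180/360) * pi * 25
A = 12.5 * pi
A = 39.27
39.27 ft^2


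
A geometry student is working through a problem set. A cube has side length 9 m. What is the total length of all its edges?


Shape: cube
Side s = 9 m
A cube has 12 edges, all equal.
Formula: total edge length = 12 * s
Total = 12 * 9
Total = 108
108 m


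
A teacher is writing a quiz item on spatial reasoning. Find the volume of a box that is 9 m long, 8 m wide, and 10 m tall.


Shape: rectangular prism
l = 9 m, w = 8 m, h = 10 m
Formula: V = l * w * h
V = 9 * 8 * 10
V = 72 * 10
V = 720
720 m^3


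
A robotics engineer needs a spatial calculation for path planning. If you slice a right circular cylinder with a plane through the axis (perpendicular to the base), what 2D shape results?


Solid: right circular cylinder
Cutting plane: through the axis (perpendicular to the base)
Visualize the intersection of the plane with the solid's surface.
The boundary of the cut region is a rectangle.
rectangle


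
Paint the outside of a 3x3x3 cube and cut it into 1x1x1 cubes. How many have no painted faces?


Large cube: 3 x 3 x 3, cut into unit cubes.
n = 3, so n - 2 = 1
Unpainted cubes form the interior (n - 2)^3 block.
(n - 2)^3 = 1^3 = 1
1 unit cubes


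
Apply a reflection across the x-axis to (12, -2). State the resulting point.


Transformation: reflection
Original point: (12, -2)
Rule for reflection over the x-axis: (x, y) -> (x, -y)
Apply: (12, -2) -> (12, 2)
(12, 2)


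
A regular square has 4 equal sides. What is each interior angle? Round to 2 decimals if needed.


Shape: regular square (4 sides)
Formula: interior angle = (n - 2) * 180 / n
(n - 2) = 2
(n - 2) * 180 = 360
angle = 360 / 4
angle = 90
90 degrees


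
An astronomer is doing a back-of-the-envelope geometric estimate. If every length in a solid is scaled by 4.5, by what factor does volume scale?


Linear scale factor k = 4.5
Rule: under a linear scaling by k, volumes scale by k^3.
k^3 = 4.5 * 4.5 * 4.5
k^3 = 20.25 * 4.5
k^3 = 91.125
Volume scales by a factor of 91.125.
91.125 (dimensionless)


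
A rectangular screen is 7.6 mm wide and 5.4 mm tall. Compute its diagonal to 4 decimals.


Shape: rectangle (diagonal via Pythagoras)
Sides: 7.6 mm and 5.4 mm
Formula: d = sqrt(l^2 + w^2)
l^2 = 57.76, w^2 = 29.16
l^2 + w^2 = 86.92
d = sqrt(86.92)
d = 9.3231
9.3231 mm


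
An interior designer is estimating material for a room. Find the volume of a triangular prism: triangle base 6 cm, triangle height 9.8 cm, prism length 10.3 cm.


Shape: triangular prism
Triangle base = 6 cm, triangle height = 9.8 cm, prism length L = 10.3 cm
Formula: V = (1/2 * b * h_tri) * L
Cross-section area = 0.5 * 6 * 9.8 = 29.4
V = 29.4 * 10.3
V = 302.82
302.82 cm^3


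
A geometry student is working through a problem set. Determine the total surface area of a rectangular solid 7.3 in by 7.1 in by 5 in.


Shape: rectangular prism
l = 7.3 in, w = 7.1 in, h = 5 in
Formula: SA = 2(lw + lh + wh)
lw = 51.83, lh = 36.5, wh = 35.5
lw + lh + wh = 123.83
SA = 2 * 123.83
SA = 247.66
247.66 in^2


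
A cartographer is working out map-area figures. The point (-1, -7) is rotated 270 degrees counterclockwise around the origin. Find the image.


Transformation: rotation about the origin
Original point: (-1, -7)
Rule for 270 deg counterclockwise: (x, y) -> (y, -x)
Apply: (-1, -7) -> (-7, 1)
(-7, 1)


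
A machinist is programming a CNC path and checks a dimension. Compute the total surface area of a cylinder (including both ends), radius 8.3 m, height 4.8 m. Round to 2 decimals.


Shape: closed cylinder
Radius r = 8.3 m, Height h = 4.8 m
Formula: SA = 2*pi*r^2 + 2*pi*r*h = 2*pi*r*(r + h)
r + h = 13.1
2 * r * (r + h) = 2 * 8.3 * 13.1 = 217.46
SA = 217.46 * pi
SA = 683.17
683.17 m^2


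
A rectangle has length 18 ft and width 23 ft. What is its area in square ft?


Shape: rectangle
Length l = 18 ft, Width w = 23 ft
Formula: A = l * w
A = 18 * 23
A = 414
414 ft^2


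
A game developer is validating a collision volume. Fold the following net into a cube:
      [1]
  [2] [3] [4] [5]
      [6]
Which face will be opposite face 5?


Net: cross layout. Take square 3 as the base (bottom).
Fold the four squares in the horizontal row up around 3: 2 -> left, 4 -> right, 5 wraps to the top.
Fold 1 and 6 up from 3: 1 -> back, 6 -> front.
Opposite pairs are therefore: (1, 6), (2, 4), (3, 5).
Face 5 is opposite face 3.
face 3


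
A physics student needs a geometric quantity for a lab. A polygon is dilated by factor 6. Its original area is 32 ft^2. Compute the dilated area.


Linear scale factor k = 6
Original area = 32 ft^2
Rule: under a linear scaling by k, areas scale by k^2.
k^2 = 6^2 = 36
New area = 32 * 36
New area = 1152
1152 ft^2


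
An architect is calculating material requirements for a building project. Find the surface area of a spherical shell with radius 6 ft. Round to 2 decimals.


Shape: sphere
Radius r = 6 ft
Formula: SA = 4 * pi * r^2
r^2 = 36
SA = 4 * pi * 36
SA = 144 * pi
SA = 452.39
452.39 ft^2


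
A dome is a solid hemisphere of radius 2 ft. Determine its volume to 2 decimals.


Shape: hemisphere (half of a sphere)
Radius r = 2 ft
Formula: V = (1/2) * (4/3) * pi * r^3 = (2/3) * pi * r^3
r^3 = 8
(2/3) * 8 = 5.333333
V = 5.333333 * pi
V = 16.76
16.76 ft^3


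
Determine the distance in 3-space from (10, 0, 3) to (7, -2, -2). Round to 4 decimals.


3D distance between two points
P1 = (10, 0, 3), P2 = (7, -2, -2)
Formula: d = sqrt((x2-x1)^2 + (y2-y1)^2 + (z2-z1)^2)
dx = 7 - 10 = -3
dy = -2 - 0 = -2
dz = -2 - 3 = -5
dx^2 + dy^2 + dz^2 = 9 + 4 + 25 = 38
d = sqrt(38)
d = 6.1644
6.1644 units


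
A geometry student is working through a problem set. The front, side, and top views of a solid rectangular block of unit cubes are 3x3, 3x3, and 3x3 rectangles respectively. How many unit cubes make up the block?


Orthographic views of a solid rectangular block:
Front view 3 x 3 -> length = 3, height = 3
Side view 3 x 3 -> width = 3, height = 3 (consistent)
Top view 3 x 3 -> confirms length = 3, width = 3
The block is 3 x 3 x 3.
Total unit cubes = 3 * 3 * 3 = 27
27 unit cubes


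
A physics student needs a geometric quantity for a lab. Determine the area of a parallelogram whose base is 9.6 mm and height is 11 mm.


Shape: parallelogram
Base b = 9.6 mm, Height h = 11 mm
Formula: A = b * h
A = 9.6 * 11
A = 105.6
105.6 mm^2


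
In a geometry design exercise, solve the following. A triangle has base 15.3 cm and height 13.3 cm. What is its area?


Shape: triangle
Base b = 15.3 cm, Height h = 13.3 cm
Formula: A = (1/2) * b * h
A = 0.5 * 15.3 * 13.3
A = 0.5 * 203.49
A = 101.745
101.745 cm^2


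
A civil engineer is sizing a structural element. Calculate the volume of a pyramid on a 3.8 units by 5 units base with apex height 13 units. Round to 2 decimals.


Shape: rectangular pyramid
Base: 3.8 units x 5 units, Height h = 13 units
Formula: V = (1/3) * base_area * h
base_area = 3.8 * 5 = 19
base_area * h = 19 * 13 = 247
V = 247 / 3
V = 82.33
82.33 units^3


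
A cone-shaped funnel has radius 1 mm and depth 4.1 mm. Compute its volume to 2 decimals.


Shape: cone
Radius r = 1 mm, Height h = 4.1 mm
Formula: V = (1/3) * pi * r^2 * h
r^2 = 1
pi * r^2 * h = pi * 1 * 4.1 = 4.1 * pi
V = 4.1 * pi / 3
V = 4.29
4.29 mm^3


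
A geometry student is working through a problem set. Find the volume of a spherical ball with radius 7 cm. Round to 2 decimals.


Shape: sphere
Radius r = 7 cm
Formula: V = (4/3) * pi * r^3
r^3 = 343
(4/3) * 343 = 457.333333
V = 457.333333 * pi
V = 1436.76
1436.76 cm^3


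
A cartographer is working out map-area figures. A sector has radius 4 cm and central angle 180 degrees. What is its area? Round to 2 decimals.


Shape: circular sector
Radius r = 4 cm, Angle = 180 degrees
Formula: A = (angle/360) * pi * r^2
r^2 = 16
Fraction of circle = 180/360
A = (180/360) * pi * 16
A = 8 * pi
A = 25.13
25.13 cm^2


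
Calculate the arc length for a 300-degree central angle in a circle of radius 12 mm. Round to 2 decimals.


Shape: circular arc
Radius r = 12 mm, Angle = 300 degrees
Formula: L = (angle/360) * 2 * pi * r
2 * pi * r = 24 * pi
L = (300/360) * 24 * pi
L = 20 * pi
L = 62.83
62.83 mm


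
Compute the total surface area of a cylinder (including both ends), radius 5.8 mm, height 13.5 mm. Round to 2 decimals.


Shape: closed cylinder
Radius r = 5.8 mm, Height h = 13.5 mm
Formula: SA = 2*pi*r^2 + 2*pi*r*h = 2*pi*r*(r + h)
r + h = 19.3
2 * r * (r + h) = 2 * 5.8 * 19.3 = 223.88
SA = 223.88 * pi
SA = 703.34
703.34 mm^2


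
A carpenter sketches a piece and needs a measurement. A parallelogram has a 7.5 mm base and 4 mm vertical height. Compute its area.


Shape: parallelogram
Base b = 7.5 mm, Height h = 4 mm
Formula: A = b * h
A = 7.5 * 4
A = 30
30 mm^2


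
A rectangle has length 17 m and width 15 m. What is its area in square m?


Shape: rectangle
Length l = 17 m, Width w = 15 m
Formula: A = l * w
A = 17 * 15
A = 255
255 m^2


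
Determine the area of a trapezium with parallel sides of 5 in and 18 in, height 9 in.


Shape: trapezoid
Parallel sides a = 5 in, b = 18 in; Height h = 9 in
Formula: A = (a + b) * h / 2
a + b = 5 + 18 = 23
A = 23 * 9 / 2
A = 207 / 2
A = 103.5
103.5 in^2


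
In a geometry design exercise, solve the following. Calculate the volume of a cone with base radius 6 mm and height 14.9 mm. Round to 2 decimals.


Shape: cone
Radius r = 6 mm, Height h = 14.9 mm
Formula: V = (1/3) * pi * r^2 * h
r^2 = 36
pi * r^2 * h = pi * 36 * 14.9 = 536.4 * pi
V = 536.4 * pi / 3
V = 561.72
561.72 mm^3


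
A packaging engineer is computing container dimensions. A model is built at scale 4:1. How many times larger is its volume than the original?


Linear scale factor k = 4
Rule: under a linear scaling by k, volumes scale by k^3.
k^3 = 4 * 4 * 4
k^3 = 16 * 4
k^3 = 64
Volume scales by a factor of 64.
64 (dimensionless)


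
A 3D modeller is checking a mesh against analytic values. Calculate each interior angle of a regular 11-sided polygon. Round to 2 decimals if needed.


Shape: regular hendecagon (11 sides)
Formula: interior angle = (n - 2) * 180 / n
(n - 2) = 9
(n - 2) * 180 = 1620
angle = 1620 / 11
angle = 147.27
147.27 degrees


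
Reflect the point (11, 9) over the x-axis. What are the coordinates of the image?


Transformation: reflection
Original point: (11, 9)
Rule for reflection over the x-axis: (x, y) -> (x, -y)
Apply: (11, 9) -> (11, -9)
(11, -9)


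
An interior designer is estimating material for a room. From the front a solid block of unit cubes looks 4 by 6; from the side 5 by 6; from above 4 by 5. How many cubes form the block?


Orthographic views of a solid rectangular block:
Front view 4 x 6 -> length = 4, height = 6
Side view 5 x 6 -> width = 5, height = 6 (consistent)
Top view 4 x 5 -> confirms length = 4, width = 5
The block is 4 x 5 x 6.
Total unit cubes = 4 * 5 * 6 = 120
120 unit cubes


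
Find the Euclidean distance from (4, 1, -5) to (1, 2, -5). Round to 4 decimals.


3D distance between two points
P1 = (4, 1, -5), P2 = (1, 2, -5)
Formula: d = sqrt((x2-x1)^2 + (y2-y1)^2 + (z2-z1)^2)
dx = 1 - 4 = -3
dy = 2 - 1 = 1
dz = -5 - -5 = 0
dx^2 + dy^2 + dz^2 = 9 + 1 + 0 = 10
d = sqrt(10)
d = 3.1623
3.1623 units


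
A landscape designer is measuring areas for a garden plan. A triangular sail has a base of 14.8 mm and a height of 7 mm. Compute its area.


Shape: triangle
Base b = 14.8 mm, Height h = 7 mm
Formula: A = (1/2) * b * h
A = 0.5 * 14.8 * 7
A = 0.5 * 103.6
A = 51.8
51.8 mm^2


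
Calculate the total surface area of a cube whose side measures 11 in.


Shape: cube
Side s = 11 in
A cube has 6 square faces.
Formula: SA = 6 * s^2
s^2 = 121
SA = 6 * 121
SA = 726
726 in^2
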